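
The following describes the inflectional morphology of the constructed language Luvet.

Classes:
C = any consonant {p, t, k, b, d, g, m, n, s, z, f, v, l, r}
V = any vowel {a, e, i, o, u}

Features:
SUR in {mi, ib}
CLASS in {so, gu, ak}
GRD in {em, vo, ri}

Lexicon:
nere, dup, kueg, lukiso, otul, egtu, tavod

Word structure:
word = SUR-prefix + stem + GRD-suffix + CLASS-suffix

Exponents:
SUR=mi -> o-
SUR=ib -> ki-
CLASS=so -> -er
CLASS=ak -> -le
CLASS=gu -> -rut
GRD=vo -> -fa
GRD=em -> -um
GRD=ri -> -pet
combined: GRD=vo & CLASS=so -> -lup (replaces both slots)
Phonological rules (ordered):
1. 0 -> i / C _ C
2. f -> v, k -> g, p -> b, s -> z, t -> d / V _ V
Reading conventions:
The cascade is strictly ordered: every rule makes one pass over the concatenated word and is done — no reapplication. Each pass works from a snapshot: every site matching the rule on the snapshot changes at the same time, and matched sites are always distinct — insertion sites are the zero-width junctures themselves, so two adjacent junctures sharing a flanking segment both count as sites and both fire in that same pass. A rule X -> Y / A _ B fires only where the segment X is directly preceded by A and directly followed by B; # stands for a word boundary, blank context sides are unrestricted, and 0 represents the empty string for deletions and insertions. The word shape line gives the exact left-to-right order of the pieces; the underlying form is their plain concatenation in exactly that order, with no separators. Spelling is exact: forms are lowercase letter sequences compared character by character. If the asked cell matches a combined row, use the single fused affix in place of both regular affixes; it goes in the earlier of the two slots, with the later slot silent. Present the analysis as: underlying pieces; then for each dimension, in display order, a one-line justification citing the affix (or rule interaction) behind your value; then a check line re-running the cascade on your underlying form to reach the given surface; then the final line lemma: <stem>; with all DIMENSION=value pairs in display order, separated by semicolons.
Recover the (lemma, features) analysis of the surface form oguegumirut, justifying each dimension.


underlying: o-kueg-um-rut
SUR=mi - signalled by the affix o-
CLASS=gu - signalled by the affix -rut
GRD=em - signalled by the affix -um
check: okuegumrut -> okuegumirut -> oguegumirut
lemma: kueg; SUR=mi; CLASS=gu; GRD=em


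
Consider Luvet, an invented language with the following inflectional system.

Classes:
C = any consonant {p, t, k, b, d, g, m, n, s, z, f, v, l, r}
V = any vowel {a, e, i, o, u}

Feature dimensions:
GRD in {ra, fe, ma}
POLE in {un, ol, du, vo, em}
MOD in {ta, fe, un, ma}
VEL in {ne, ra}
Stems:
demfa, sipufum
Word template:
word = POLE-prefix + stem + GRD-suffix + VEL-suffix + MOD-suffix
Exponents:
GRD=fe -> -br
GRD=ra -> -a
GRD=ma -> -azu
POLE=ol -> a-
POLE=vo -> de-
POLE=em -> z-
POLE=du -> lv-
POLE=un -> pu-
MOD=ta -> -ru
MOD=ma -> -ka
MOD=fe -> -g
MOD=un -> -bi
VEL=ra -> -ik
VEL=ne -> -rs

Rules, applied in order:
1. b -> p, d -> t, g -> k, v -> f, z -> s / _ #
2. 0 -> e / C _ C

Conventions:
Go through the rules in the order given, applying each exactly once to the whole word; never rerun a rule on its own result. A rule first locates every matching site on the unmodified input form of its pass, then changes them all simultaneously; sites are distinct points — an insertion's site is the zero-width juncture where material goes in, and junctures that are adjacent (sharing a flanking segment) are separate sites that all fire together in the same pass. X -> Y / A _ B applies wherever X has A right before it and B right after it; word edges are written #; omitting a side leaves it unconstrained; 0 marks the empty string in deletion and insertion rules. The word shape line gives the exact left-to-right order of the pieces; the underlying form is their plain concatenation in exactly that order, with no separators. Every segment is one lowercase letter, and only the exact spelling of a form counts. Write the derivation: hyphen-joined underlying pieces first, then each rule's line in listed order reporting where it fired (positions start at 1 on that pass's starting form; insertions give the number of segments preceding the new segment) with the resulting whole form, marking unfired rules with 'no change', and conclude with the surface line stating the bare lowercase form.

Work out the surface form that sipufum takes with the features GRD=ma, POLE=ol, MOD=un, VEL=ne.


underlying: a-sipufum-azu-rs-bi
1. b -> p, d -> t, g -> k, v -> f, z -> s / _ #: no change
2. 0 -> e / C _ C: inserts after position(s) 12, 13: asipufumazuresebi
surface: asipufumazuresebi


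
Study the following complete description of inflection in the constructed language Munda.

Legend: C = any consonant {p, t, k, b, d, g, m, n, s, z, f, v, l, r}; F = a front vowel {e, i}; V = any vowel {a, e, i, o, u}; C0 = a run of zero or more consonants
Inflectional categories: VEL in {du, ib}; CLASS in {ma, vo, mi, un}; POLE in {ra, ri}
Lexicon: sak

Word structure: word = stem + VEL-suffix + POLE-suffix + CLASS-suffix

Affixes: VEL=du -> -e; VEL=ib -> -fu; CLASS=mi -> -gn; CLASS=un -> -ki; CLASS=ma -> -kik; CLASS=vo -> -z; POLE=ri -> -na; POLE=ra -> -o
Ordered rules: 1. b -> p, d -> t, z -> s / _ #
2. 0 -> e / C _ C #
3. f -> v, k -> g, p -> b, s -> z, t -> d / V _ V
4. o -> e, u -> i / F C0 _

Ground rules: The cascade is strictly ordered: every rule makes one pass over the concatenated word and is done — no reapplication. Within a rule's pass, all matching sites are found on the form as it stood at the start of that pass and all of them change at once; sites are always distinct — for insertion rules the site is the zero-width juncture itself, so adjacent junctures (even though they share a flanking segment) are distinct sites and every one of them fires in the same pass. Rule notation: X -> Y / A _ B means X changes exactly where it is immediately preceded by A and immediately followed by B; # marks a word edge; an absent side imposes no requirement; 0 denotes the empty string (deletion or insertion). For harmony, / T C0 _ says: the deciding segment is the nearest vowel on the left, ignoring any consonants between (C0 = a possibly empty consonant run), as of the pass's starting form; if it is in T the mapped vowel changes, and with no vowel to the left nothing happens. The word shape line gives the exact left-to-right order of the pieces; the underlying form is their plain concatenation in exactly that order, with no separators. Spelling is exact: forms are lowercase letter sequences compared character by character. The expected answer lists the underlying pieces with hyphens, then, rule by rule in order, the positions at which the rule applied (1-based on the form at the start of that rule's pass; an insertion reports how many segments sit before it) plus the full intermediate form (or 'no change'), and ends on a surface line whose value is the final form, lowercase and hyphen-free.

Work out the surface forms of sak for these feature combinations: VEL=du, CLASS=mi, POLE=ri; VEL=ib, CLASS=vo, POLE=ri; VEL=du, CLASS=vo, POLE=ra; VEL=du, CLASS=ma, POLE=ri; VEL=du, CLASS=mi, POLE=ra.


cell VEL=du, CLASS=mi, POLE=ri:
underlying: sak-e-na-gn
1. b -> p, d -> t, z -> s / _ #: no change
2. 0 -> e / C _ C #: inserts after position(s) 7: sakenagen
3. f -> v, k -> g, p -> b, s -> z, t -> d / V _ V: fires at position(s) 3: sagenagen
4. o -> e, u -> i / F C0 _: no change
surface: sagenagen

cell VEL=ib, CLASS=vo, POLE=ri:
underlying: sak-fu-na-z
1. b -> p, d -> t, z -> s / _ #: fires at position(s) 8: sakfunas
2. 0 -> e / C _ C #: no change
3. f -> v, k -> g, p -> b, s -> z, t -> d / V _ V: no change
4. o -> e, u -> i / F C0 _: no change
surface: sakfunas

cell VEL=du, CLASS=vo, POLE=ra:
underlying: sak-e-o-z
1. b -> p, d -> t, z -> s / _ #: fires at position(s) 6: sakeos
2. 0 -> e / C _ C #: no change
3. f -> v, k -> g, p -> b, s -> z, t -> d / V _ V: fires at position(s) 3: sageos
4. o -> e, u -> i / F C0 _: fires at position(s) 5: sagees
surface: sagees

cell VEL=du, CLASS=ma, POLE=ri:
underlying: sak-e-na-kik
1. b -> p, d -> t, z -> s / _ #: no change
2. 0 -> e / C _ C #: no change
3. f -> v, k -> g, p -> b, s -> z, t -> d / V _ V: fires at position(s) 3, 7: sagenagik
4. o -> e, u -> i / F C0 _: no change
surface: sagenagik

cell VEL=du, CLASS=mi, POLE=ra:
underlying: sak-e-o-gn
1. b -> p, d -> t, z -> s / _ #: no change
2. 0 -> e / C _ C #: inserts after position(s) 6: sakeogen
3. f -> v, k -> g, p -> b, s -> z, t -> d / V _ V: fires at position(s) 3: sageogen
4. o -> e, u -> i / F C0 _: fires at position(s) 5: sageegen
surface: sageegen


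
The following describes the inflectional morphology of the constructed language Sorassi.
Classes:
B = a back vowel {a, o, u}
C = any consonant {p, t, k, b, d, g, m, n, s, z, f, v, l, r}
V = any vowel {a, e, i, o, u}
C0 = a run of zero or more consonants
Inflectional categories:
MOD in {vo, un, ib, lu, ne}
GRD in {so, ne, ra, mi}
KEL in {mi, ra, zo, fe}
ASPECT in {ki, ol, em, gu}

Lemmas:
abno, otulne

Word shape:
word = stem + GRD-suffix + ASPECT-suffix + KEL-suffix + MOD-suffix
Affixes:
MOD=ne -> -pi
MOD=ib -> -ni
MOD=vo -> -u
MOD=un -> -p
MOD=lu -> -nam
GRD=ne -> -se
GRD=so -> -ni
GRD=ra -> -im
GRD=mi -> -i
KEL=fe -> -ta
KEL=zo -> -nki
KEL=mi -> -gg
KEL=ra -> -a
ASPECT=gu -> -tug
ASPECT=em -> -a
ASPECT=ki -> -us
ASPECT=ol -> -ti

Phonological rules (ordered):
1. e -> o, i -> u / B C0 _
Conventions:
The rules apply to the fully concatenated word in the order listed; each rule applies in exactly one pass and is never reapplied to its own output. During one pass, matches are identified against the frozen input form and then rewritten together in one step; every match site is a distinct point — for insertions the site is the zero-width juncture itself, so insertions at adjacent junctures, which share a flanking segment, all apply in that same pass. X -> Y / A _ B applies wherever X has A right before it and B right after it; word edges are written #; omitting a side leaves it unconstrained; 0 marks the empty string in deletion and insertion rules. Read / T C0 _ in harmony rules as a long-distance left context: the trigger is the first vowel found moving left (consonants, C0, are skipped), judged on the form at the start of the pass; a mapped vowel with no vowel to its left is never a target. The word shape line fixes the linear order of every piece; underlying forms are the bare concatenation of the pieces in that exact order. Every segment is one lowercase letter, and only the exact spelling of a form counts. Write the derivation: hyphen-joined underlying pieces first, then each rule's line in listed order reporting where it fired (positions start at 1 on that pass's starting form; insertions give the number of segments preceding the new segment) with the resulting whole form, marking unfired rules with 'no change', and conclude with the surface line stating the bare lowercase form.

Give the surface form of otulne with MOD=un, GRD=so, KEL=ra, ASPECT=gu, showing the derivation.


underlying: otulne-ni-tug-a-p
1. e -> o, i -> u / B C0 _: fires at position(s) 6: otulnonitugap
surface: otulnonitugap


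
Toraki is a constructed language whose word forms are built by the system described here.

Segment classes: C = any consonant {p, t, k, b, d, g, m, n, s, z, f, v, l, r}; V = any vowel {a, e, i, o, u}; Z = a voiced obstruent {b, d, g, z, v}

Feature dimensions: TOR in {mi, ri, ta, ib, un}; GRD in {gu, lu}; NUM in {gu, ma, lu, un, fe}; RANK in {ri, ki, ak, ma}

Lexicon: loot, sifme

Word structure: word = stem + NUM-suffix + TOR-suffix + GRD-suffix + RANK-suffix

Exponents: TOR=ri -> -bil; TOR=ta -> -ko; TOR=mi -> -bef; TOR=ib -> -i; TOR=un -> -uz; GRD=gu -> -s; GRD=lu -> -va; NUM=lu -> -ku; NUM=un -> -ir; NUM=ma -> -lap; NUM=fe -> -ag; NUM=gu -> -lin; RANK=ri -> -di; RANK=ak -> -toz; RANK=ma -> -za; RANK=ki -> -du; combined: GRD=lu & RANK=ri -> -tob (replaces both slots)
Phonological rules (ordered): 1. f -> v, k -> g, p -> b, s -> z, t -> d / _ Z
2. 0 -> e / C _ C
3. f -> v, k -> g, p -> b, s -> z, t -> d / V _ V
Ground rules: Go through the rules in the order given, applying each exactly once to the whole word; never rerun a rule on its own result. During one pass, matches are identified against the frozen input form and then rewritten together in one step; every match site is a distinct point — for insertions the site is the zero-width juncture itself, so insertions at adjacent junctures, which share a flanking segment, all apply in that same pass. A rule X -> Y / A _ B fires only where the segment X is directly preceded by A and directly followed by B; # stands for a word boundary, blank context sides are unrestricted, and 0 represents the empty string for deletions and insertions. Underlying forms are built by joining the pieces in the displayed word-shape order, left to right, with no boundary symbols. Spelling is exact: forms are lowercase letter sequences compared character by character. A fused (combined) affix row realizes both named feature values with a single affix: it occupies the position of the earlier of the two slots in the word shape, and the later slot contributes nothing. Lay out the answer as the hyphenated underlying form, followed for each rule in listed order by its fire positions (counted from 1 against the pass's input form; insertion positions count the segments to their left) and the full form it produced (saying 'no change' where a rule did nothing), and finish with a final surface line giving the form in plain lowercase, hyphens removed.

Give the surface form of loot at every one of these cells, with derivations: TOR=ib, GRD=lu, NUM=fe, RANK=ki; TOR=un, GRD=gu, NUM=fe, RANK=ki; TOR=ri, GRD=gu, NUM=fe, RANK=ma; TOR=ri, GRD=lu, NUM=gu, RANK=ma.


cell TOR=ib, GRD=lu, NUM=fe, RANK=ki:
underlying: loot-ag-i-va-du
1. f -> v, k -> g, p -> b, s -> z, t -> d / _ Z: no change
2. 0 -> e / C _ C: no change
3. f -> v, k -> g, p -> b, s -> z, t -> d / V _ V: fires at position(s) 4: loodagivadu
surface: loodagivadu

cell TOR=un, GRD=gu, NUM=fe, RANK=ki:
underlying: loot-ag-uz-s-du
1. f -> v, k -> g, p -> b, s -> z, t -> d / _ Z: fires at position(s) 9: lootaguzzdu
2. 0 -> e / C _ C: inserts after position(s) 8, 9: lootaguzezedu
3. f -> v, k -> g, p -> b, s -> z, t -> d / V _ V: fires at position(s) 4: loodaguzezedu
surface: loodaguzezedu

cell TOR=ri, GRD=gu, NUM=fe, RANK=ma:
underlying: loot-ag-bil-s-za
1. f -> v, k -> g, p -> b, s -> z, t -> d / _ Z: fires at position(s) 10: lootagbilzza
2. 0 -> e / C _ C: inserts after position(s) 6, 9, 10: lootagebilezeza
3. f -> v, k -> g, p -> b, s -> z, t -> d / V _ V: fires at position(s) 4: loodagebilezeza
surface: loodagebilezeza

cell TOR=ri, GRD=lu, NUM=gu, RANK=ma:
underlying: loot-lin-bil-va-za
1. f -> v, k -> g, p -> b, s -> z, t -> d / _ Z: no change
2. 0 -> e / C _ C: inserts after position(s) 4, 7, 10: lootelinebilevaza
3. f -> v, k -> g, p -> b, s -> z, t -> d / V _ V: fires at position(s) 4: loodelinebilevaza
surface: loodelinebilevaza


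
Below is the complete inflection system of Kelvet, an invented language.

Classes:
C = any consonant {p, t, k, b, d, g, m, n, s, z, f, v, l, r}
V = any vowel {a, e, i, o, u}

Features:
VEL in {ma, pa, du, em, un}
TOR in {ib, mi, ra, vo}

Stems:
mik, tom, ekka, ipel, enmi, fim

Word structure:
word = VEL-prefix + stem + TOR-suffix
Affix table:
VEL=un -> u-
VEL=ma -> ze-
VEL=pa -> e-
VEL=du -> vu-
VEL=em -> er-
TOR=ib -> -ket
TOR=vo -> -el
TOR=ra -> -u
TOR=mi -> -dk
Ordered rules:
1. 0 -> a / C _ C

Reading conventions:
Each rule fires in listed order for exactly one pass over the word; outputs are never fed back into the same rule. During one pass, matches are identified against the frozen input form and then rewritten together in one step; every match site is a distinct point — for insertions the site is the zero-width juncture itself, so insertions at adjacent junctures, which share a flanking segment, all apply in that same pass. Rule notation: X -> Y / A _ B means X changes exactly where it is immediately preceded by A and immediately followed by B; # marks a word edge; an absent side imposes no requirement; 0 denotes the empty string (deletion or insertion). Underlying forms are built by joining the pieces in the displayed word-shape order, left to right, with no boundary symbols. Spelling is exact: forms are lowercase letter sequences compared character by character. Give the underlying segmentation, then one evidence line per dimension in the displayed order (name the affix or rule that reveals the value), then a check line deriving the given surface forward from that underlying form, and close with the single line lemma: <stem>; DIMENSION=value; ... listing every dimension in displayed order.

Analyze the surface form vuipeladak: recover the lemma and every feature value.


underlying: vu-ipel-dk
VEL=du - signalled by the affix vu-
TOR=mi - signalled by the affix -dk
check: vuipeldk -> vuipeladak
lemma: ipel; VEL=du; TOR=mi


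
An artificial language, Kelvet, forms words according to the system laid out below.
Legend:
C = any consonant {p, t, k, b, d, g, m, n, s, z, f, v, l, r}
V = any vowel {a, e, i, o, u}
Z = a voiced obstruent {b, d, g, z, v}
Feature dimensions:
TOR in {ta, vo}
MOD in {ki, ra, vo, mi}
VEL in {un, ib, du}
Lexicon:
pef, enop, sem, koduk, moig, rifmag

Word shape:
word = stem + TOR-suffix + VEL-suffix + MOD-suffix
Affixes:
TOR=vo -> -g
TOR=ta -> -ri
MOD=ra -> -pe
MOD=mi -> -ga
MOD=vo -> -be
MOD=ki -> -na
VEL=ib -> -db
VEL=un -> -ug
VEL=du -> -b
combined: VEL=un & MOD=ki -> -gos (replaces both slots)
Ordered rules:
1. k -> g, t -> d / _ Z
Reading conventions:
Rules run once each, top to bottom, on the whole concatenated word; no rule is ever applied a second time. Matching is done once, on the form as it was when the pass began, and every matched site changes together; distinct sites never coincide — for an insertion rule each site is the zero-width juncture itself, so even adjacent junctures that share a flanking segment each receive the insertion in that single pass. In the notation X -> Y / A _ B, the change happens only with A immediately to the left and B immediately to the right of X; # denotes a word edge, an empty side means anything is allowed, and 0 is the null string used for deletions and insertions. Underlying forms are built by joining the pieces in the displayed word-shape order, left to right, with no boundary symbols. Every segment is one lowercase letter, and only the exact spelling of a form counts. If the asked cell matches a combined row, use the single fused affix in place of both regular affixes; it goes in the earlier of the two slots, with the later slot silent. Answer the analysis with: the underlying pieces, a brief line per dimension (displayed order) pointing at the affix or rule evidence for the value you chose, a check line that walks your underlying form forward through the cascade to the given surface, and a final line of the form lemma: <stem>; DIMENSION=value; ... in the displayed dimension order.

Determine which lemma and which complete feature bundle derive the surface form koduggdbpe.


underlying: koduk-g-db-pe
TOR=vo - signalled by the affix -g
MOD=ra - signalled by the affix -pe
VEL=ib - signalled by the affix -db
check: kodukgdbpe -> koduggdbpe
lemma: koduk; TOR=vo; MOD=ra; VEL=ib


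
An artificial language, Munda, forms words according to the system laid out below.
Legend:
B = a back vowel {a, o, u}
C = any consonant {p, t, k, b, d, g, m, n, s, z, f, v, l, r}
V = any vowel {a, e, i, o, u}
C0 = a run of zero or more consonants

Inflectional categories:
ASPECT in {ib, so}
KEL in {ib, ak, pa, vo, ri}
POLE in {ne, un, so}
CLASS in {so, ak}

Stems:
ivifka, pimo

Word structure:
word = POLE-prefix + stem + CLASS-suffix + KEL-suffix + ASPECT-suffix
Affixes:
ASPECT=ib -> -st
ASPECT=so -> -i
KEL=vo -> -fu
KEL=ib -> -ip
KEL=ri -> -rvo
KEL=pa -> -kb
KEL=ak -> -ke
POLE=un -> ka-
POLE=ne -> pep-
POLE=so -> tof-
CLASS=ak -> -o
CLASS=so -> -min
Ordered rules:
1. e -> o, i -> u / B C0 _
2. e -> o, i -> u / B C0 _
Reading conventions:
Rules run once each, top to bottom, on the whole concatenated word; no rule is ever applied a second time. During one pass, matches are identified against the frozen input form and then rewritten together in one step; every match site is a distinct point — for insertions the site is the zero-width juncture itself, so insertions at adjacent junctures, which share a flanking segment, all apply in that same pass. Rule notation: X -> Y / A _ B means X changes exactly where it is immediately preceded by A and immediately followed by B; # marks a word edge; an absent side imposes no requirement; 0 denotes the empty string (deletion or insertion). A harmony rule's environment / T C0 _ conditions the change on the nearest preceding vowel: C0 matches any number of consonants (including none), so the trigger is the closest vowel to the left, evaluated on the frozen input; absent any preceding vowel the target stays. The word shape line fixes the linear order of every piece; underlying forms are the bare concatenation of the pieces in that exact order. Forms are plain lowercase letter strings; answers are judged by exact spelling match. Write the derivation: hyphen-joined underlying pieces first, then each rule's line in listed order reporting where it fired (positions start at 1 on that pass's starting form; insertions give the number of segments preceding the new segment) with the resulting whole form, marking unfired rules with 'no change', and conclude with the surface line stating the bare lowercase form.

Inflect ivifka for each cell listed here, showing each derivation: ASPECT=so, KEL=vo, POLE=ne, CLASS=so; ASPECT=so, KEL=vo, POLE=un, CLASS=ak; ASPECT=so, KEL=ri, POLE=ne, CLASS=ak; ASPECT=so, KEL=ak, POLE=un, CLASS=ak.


cell ASPECT=so, KEL=vo, POLE=ne, CLASS=so:
underlying: pep-ivifka-min-fu-i
1. e -> o, i -> u / B C0 _: fires at position(s) 11, 15: pepivifkamunfuu
2. e -> o, i -> u / B C0 _: no change
surface: pepivifkamunfuu

cell ASPECT=so, KEL=vo, POLE=un, CLASS=ak:
underlying: ka-ivifka-o-fu-i
1. e -> o, i -> u / B C0 _: fires at position(s) 3, 12: kauvifkaofuu
2. e -> o, i -> u / B C0 _: fires at position(s) 5: kauvufkaofuu
surface: kauvufkaofuu

cell ASPECT=so, KEL=ri, POLE=ne, CLASS=ak:
underlying: pep-ivifka-o-rvo-i
1. e -> o, i -> u / B C0 _: fires at position(s) 14: pepivifkaorvou
2. e -> o, i -> u / B C0 _: no change
surface: pepivifkaorvou

cell ASPECT=so, KEL=ak, POLE=un, CLASS=ak:
underlying: ka-ivifka-o-ke-i
1. e -> o, i -> u / B C0 _: fires at position(s) 3, 11: kauvifkaokoi
2. e -> o, i -> u / B C0 _: fires at position(s) 5, 12: kauvufkaokou
surface: kauvufkaokou


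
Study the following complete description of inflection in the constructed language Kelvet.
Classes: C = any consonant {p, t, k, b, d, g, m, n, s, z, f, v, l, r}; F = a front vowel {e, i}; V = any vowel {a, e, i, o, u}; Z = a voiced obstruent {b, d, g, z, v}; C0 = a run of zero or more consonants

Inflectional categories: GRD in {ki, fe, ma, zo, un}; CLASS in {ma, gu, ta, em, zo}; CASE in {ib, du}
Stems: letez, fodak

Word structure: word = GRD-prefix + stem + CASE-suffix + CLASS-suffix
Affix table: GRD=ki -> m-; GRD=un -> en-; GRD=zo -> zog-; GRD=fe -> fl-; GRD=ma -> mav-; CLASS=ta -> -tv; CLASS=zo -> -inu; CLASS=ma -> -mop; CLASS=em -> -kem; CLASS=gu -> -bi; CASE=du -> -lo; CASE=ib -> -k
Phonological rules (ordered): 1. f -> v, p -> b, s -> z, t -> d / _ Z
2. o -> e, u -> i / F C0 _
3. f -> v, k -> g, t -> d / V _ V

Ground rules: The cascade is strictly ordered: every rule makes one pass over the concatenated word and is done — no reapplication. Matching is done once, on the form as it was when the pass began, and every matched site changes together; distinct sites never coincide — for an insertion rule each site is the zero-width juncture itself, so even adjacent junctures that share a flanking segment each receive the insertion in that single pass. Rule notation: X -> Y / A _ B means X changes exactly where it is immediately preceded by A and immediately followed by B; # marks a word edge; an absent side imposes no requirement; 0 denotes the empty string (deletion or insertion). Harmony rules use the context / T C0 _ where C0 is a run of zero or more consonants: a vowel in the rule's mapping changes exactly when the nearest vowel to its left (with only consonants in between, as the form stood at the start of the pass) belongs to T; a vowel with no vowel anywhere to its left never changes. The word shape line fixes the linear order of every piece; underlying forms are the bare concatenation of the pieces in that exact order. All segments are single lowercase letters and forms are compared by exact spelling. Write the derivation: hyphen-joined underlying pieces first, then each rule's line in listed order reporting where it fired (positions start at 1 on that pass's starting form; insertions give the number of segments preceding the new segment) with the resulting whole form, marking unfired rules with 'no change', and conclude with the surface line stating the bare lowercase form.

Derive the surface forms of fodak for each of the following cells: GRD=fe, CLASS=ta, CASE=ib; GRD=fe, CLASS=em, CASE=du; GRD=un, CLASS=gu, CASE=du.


cell GRD=fe, CLASS=ta, CASE=ib:
underlying: fl-fodak-k-tv
1. f -> v, p -> b, s -> z, t -> d / _ Z: fires at position(s) 9: flfodakkdv
2. o -> e, u -> i / F C0 _: no change
3. f -> v, k -> g, t -> d / V _ V: no change
surface: flfodakkdv

cell GRD=fe, CLASS=em, CASE=du:
underlying: fl-fodak-lo-kem
1. f -> v, p -> b, s -> z, t -> d / _ Z: no change
2. o -> e, u -> i / F C0 _: no change
3. f -> v, k -> g, t -> d / V _ V: fires at position(s) 10: flfodaklogem
surface: flfodaklogem

cell GRD=un, CLASS=gu, CASE=du:
underlying: en-fodak-lo-bi
1. f -> v, p -> b, s -> z, t -> d / _ Z: no change
2. o -> e, u -> i / F C0 _: fires at position(s) 4: enfedaklobi
3. f -> v, k -> g, t -> d / V _ V: no change
surface: enfedaklobi


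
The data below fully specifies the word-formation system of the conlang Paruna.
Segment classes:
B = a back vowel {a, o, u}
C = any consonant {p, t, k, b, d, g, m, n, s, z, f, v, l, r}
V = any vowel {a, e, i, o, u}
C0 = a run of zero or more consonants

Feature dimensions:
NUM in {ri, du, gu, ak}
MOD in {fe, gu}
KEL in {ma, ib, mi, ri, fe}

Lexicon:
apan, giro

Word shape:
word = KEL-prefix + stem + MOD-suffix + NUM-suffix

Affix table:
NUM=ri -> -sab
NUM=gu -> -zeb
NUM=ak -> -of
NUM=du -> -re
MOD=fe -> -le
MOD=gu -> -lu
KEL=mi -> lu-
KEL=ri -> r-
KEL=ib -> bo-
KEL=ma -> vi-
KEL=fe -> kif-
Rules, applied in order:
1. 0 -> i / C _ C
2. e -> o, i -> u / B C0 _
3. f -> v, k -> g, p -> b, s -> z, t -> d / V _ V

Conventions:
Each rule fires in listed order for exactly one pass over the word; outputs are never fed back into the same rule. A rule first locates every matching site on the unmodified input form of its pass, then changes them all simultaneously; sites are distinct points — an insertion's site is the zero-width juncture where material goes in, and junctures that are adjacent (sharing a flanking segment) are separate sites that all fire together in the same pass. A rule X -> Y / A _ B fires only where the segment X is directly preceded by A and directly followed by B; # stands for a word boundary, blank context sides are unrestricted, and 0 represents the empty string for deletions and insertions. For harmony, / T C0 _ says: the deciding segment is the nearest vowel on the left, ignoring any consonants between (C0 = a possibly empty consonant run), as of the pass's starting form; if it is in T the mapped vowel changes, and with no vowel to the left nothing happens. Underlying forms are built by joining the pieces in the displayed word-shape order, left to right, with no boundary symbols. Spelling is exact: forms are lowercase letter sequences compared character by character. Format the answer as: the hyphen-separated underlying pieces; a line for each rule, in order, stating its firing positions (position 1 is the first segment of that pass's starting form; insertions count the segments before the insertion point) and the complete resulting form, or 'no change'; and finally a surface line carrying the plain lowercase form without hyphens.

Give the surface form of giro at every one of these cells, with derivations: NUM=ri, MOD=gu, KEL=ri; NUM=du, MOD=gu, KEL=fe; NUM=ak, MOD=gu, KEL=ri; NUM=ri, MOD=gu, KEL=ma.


cell NUM=ri, MOD=gu, KEL=ri:
underlying: r-giro-lu-sab
1. 0 -> i / C _ C: inserts after position(s) 1: rigirolusab
2. e -> o, i -> u / B C0 _: no change
3. f -> v, k -> g, p -> b, s -> z, t -> d / V _ V: fires at position(s) 9: rigiroluzab
surface: rigiroluzab

cell NUM=du, MOD=gu, KEL=fe:
underlying: kif-giro-lu-re
1. 0 -> i / C _ C: inserts after position(s) 3: kifigirolure
2. e -> o, i -> u / B C0 _: fires at position(s) 12: kifigiroluro
3. f -> v, k -> g, p -> b, s -> z, t -> d / V _ V: fires at position(s) 3: kivigiroluro
surface: kivigiroluro

cell NUM=ak, MOD=gu, KEL=ri:
underlying: r-giro-lu-of
1. 0 -> i / C _ C: inserts after position(s) 1: rigiroluof
2. e -> o, i -> u / B C0 _: no change
3. f -> v, k -> g, p -> b, s -> z, t -> d / V _ V: no change
surface: rigiroluof

cell NUM=ri, MOD=gu, KEL=ma:
underlying: vi-giro-lu-sab
1. 0 -> i / C _ C: no change
2. e -> o, i -> u / B C0 _: no change
3. f -> v, k -> g, p -> b, s -> z, t -> d / V _ V: fires at position(s) 9: vigiroluzab
surface: vigiroluzab


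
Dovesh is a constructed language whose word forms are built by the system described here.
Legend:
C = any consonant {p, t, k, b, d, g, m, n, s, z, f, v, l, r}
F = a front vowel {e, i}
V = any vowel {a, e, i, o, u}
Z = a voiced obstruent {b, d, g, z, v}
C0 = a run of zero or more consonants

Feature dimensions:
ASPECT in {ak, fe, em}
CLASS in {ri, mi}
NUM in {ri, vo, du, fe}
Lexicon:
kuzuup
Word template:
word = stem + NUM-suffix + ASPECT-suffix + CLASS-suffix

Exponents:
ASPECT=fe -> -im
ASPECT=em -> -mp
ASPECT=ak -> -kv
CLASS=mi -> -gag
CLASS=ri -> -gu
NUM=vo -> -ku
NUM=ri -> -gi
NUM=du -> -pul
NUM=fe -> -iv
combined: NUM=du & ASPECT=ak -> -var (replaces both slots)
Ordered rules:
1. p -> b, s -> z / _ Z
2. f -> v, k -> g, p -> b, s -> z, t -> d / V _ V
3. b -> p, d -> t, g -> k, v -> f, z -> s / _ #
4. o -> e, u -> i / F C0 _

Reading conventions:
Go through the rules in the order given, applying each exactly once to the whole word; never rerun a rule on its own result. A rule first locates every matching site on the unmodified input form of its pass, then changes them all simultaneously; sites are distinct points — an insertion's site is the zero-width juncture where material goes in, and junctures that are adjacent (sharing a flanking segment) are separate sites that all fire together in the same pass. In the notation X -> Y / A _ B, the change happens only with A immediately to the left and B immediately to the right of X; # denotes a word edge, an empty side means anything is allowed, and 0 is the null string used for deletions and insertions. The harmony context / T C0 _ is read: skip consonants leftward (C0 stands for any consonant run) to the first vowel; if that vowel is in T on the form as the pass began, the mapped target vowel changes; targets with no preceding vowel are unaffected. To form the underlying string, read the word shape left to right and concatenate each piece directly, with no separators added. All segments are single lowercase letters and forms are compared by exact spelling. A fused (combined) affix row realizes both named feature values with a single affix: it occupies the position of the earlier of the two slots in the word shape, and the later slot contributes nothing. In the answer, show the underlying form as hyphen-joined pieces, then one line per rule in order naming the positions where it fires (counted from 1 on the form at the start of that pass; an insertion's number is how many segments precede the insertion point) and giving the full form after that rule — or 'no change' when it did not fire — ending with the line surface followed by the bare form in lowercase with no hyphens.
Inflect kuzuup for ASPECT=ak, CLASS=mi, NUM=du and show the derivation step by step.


underlying: kuzuup-var-gag
1. p -> b, s -> z / _ Z: fires at position(s) 6: kuzuubvargag
2. f -> v, k -> g, p -> b, s -> z, t -> d / V _ V: no change
3. b -> p, d -> t, g -> k, v -> f, z -> s / _ #: fires at position(s) 12: kuzuubvargak
4. o -> e, u -> i / F C0 _: no change
surface: kuzuubvargak


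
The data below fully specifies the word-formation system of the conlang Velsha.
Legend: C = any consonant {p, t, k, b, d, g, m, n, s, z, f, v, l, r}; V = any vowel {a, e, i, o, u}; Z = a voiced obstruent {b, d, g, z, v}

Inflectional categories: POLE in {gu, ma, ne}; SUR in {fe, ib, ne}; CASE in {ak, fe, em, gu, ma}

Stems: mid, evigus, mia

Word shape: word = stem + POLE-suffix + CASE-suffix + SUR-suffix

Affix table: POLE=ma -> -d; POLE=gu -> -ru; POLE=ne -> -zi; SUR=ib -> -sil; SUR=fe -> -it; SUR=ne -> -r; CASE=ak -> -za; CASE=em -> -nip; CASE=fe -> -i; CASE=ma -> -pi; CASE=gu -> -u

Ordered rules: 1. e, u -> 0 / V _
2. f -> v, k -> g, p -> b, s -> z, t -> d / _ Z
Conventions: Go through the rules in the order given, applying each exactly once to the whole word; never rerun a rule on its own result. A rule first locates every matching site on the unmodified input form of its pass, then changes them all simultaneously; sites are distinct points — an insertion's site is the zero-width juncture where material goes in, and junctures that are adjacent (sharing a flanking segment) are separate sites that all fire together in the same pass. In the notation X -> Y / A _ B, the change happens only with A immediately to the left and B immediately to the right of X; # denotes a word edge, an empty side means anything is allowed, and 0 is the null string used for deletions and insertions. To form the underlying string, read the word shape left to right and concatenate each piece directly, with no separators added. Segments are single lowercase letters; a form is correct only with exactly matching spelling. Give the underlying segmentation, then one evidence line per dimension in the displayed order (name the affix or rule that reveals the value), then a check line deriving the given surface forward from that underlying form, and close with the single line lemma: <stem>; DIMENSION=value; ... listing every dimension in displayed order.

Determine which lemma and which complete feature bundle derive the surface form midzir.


underlying: mid-zi-u-r
POLE=ne - signalled by the affix -zi
SUR=ne - signalled by the affix -r
CASE=gu - signalled by the affix -u
check: midziur -> midzir -> midzir
lemma: mid; POLE=ne; SUR=ne; CASE=gu


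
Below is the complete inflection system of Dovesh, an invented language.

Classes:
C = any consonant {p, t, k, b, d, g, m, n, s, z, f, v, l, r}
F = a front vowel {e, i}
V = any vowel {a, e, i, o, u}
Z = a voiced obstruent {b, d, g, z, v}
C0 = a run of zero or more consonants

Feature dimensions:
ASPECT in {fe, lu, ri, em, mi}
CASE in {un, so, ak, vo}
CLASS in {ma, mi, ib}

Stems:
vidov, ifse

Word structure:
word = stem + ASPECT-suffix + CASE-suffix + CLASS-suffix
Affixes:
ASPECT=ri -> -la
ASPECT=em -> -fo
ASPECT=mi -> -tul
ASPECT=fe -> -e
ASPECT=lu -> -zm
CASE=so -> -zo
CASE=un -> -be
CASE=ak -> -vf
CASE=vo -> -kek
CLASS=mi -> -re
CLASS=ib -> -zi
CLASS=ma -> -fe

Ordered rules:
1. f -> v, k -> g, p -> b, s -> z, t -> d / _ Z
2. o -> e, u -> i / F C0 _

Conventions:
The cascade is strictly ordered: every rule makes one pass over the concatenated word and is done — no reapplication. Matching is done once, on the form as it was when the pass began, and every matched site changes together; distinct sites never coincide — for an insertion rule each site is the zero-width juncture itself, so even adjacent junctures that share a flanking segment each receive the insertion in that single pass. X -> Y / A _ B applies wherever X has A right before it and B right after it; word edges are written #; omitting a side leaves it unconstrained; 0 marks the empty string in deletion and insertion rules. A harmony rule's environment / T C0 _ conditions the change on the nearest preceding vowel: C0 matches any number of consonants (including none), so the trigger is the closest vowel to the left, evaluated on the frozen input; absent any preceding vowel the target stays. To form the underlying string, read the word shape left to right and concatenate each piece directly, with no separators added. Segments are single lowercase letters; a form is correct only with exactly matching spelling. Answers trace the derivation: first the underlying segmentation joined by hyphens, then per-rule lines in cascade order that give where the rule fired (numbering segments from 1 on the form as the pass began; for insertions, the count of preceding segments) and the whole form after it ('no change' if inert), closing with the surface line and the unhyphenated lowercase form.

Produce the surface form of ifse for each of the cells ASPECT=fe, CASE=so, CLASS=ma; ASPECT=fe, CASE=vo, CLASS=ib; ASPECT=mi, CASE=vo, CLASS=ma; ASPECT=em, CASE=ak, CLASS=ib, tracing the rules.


cell ASPECT=fe, CASE=so, CLASS=ma:
underlying: ifse-e-zo-fe
1. f -> v, k -> g, p -> b, s -> z, t -> d / _ Z: no change
2. o -> e, u -> i / F C0 _: fires at position(s) 7: ifseezefe
surface: ifseezefe

cell ASPECT=fe, CASE=vo, CLASS=ib:
underlying: ifse-e-kek-zi
1. f -> v, k -> g, p -> b, s -> z, t -> d / _ Z: fires at position(s) 8: ifseekegzi
2. o -> e, u -> i / F C0 _: no change
surface: ifseekegzi

cell ASPECT=mi, CASE=vo, CLASS=ma:
underlying: ifse-tul-kek-fe
1. f -> v, k -> g, p -> b, s -> z, t -> d / _ Z: no change
2. o -> e, u -> i / F C0 _: fires at position(s) 6: ifsetilkekfe
surface: ifsetilkekfe

cell ASPECT=em, CASE=ak, CLASS=ib:
underlying: ifse-fo-vf-zi
1. f -> v, k -> g, p -> b, s -> z, t -> d / _ Z: fires at position(s) 8: ifsefovvzi
2. o -> e, u -> i / F C0 _: fires at position(s) 6: ifsefevvzi
surface: ifsefevvzi


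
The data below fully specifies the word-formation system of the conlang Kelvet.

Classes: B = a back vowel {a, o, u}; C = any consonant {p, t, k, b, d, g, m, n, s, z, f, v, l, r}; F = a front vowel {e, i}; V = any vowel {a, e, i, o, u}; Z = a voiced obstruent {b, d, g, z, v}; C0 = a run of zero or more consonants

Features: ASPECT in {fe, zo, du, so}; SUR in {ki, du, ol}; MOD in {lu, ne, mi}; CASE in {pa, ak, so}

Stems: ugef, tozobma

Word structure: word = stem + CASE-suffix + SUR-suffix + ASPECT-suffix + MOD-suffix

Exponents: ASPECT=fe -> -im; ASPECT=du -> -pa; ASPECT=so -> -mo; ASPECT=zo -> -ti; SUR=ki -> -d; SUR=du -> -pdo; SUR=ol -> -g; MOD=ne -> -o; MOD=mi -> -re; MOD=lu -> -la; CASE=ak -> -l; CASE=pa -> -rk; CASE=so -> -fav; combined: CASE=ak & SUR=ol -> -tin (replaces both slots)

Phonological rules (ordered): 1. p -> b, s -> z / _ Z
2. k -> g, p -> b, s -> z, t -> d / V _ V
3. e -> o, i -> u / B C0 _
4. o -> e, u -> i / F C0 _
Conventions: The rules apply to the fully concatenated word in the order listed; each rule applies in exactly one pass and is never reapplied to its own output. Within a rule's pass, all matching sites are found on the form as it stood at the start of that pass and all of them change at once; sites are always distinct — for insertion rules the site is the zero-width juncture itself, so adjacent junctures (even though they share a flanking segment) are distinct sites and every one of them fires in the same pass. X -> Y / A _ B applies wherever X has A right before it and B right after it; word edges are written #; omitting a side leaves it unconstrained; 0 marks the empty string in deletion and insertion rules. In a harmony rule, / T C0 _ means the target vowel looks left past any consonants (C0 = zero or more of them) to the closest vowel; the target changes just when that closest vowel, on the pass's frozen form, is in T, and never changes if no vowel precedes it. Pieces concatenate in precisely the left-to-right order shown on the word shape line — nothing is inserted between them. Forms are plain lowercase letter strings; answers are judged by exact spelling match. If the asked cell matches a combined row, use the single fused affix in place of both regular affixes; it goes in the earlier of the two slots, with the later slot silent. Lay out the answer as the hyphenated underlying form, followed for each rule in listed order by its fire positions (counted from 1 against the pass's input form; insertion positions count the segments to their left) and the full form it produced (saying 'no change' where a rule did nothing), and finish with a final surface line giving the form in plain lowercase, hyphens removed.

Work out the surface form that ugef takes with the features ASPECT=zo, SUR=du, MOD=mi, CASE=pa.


underlying: ugef-rk-pdo-ti-re
1. p -> b, s -> z / _ Z: fires at position(s) 7: ugefrkbdotire
2. k -> g, p -> b, s -> z, t -> d / V _ V: fires at position(s) 10: ugefrkbdodire
3. e -> o, i -> u / B C0 _: fires at position(s) 3, 11: ugofrkbdodure
4. o -> e, u -> i / F C0 _: no change
surface: ugofrkbdodure
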